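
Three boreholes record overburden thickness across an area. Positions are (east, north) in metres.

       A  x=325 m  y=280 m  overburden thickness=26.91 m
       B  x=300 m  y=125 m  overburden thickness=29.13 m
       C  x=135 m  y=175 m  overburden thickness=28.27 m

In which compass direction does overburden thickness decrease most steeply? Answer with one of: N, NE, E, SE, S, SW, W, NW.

N

Differences from A: to B (Δx, Δy, Δh) = (-25, -155, +2.22); to C = (-190, -105, +1.36).
Solve a·Δx + b·Δy = Δd: det = (-25)·(-105) − (-190)·(-155) = -26825.
∂d/∂x = [(+2.22)·(-105) − (+1.36)·(-155)] / -26825 = +0.0008313
∂d/∂y = [(-25)·(+1.36) − (-190)·(+2.22)] / -26825 = -0.01446
Steepest decrease is along −∇f = (-0.0008313 E, +0.01446 N) → north.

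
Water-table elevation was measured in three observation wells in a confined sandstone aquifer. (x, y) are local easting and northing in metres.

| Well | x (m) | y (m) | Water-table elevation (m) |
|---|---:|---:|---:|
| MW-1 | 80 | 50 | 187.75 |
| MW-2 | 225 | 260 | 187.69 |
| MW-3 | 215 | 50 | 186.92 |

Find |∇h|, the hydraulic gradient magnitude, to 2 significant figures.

0.0073

Differences from MW-1: to MW-2 (Δx, Δy, Δh) = (145, 210, -0.06); to MW-3 = (135, 0, -0.83).
Determinant of the coordinate differences = 145·0 − 135·210 = -28350.
∂h/∂x = [(-0.06)·0 − (-0.83)·210] / -28350 = -0.006148
∂h/∂y = [145·(-0.83) − 135·(-0.06)] / -28350 = +0.003959
|∇h| = √(-0.006148² + 0.003959²) = 0.007312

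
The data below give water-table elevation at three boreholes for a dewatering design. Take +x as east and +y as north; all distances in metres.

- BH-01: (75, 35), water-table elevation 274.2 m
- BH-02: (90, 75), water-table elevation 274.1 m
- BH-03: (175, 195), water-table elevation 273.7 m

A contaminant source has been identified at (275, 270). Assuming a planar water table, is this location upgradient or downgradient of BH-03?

Taking BH-01 as reference: BH-02−BH-01 = (15, 40, -0.1); BH-03−BH-01 = (100, 160, -0.5).
Solve a·Δx + b·Δy = Δh: det = 15·160 − 100·40 = -1600.
∂h/∂x = [(-0.1)·160 − (-0.5)·40] / -1600 = -0.002500
∂h/∂y = [15·(-0.5) − 100·(-0.1)] / -1600 = -0.001562
Head at (275, 270) = 274.2 + (-0.002500)·(200) + (-0.001562)·(235) = 273.33 m.
That is lower than the 273.7 m at BH-03, so the point is downgradient.

downgradient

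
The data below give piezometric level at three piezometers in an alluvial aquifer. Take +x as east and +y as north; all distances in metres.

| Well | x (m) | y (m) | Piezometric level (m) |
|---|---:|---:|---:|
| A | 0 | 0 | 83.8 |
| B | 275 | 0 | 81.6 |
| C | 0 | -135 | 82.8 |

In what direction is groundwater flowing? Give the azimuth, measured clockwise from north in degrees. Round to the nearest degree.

∂h/∂x = (81.6 − 83.8) / (275 − 0) = -0.008000
∂h/∂y = (82.8 − 83.8) / (-135 − 0) = +0.007407
Flow direction (−∇h) has components (+0.008000 E, -0.007407 N).
Azimuth = atan2(E, N) = atan2(+0.008000, -0.007407) = 132.8° ≈ 133°.

133°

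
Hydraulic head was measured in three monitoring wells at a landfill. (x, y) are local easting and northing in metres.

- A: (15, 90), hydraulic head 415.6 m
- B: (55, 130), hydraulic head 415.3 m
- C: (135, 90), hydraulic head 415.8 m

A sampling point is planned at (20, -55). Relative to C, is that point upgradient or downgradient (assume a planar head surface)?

Taking A as reference: B−A = (40, 40, -0.3); C−A = (120, 0, +0.2).
Solve a·Δx + b·Δy = Δh: det = 40·0 − 120·40 = -4800.
∂h/∂x = [(-0.3)·0 − (+0.2)·40] / -4800 = +0.001667
∂h/∂y = [40·(+0.2) − 120·(-0.3)] / -4800 = -0.009167
Head at (20, -55) = 415.6 + (+0.001667)·(5) + (-0.009167)·(-145) = 416.94 m.
That is higher than the 415.8 m at C, so the point is upgradient.

upgradient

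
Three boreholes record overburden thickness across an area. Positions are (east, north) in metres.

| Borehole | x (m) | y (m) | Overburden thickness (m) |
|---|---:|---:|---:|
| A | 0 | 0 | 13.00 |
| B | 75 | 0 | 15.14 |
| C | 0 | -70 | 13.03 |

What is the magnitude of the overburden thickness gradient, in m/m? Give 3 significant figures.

∂d/∂x = (15.14 − 13.00) / (75 − 0) = +0.02853
∂d/∂y = (13.03 − 13.00) / (-70 − 0) = -0.0004286
|∇f| = √(0.02853² + -0.0004286²) = 0.02853 m/m

0.0285 m/m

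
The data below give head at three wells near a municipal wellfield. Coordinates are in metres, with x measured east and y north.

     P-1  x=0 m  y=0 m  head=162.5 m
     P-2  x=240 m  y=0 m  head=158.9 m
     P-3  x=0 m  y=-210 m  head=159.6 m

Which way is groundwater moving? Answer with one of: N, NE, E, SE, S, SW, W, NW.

SE

∂h/∂x = (158.9 − 162.5) / (240 − 0) = -0.01500
∂h/∂y = (159.6 − 162.5) / (-210 − 0) = +0.01381
Flow = −∇h = (+0.01500 east, -0.01381 north), which points southeast.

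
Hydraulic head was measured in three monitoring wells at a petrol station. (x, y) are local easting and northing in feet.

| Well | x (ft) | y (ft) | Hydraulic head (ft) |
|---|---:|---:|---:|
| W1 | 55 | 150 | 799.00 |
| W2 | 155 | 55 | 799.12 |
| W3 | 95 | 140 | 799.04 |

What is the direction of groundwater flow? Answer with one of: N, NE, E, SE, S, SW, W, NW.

W

Taking W1 as reference: W2−W1 = (100, -95, +0.12); W3−W1 = (40, -10, +0.04).
Solve a·Δx + b·Δy = Δh: det = 100·(-10) − 40·(-95) = 2800.
∂h/∂x = [(+0.12)·(-10) − (+0.04)·(-95)] / 2800 = +0.0009286
∂h/∂y = [100·(+0.04) − 40·(+0.12)] / 2800 = -0.0002857
Flow = −∇h = (-0.0009286 east, +0.0002857 north), which points west.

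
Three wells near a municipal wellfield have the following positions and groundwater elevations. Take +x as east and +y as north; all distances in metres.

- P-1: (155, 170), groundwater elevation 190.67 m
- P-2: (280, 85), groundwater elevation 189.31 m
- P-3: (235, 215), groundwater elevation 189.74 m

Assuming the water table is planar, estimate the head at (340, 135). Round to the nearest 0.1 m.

188.6 m

Differences from P-1: to P-2 (Δx, Δy, Δh) = (125, -85, -1.36); to P-3 = (80, 45, -0.93).
Solve a·Δx + b·Δy = Δh: det = 125·45 − 80·(-85) = 12425.
∂h/∂x = [(-1.36)·45 − (-0.93)·(-85)] / 12425 = -0.01129
∂h/∂y = [125·(-0.93) − 80·(-1.36)] / 12425 = -0.0005996
h(340, 135) = 190.67 + (-0.01129)·(185) + (-0.0005996)·(-35) = 190.67 -2.088 +0.021 = 188.603 m.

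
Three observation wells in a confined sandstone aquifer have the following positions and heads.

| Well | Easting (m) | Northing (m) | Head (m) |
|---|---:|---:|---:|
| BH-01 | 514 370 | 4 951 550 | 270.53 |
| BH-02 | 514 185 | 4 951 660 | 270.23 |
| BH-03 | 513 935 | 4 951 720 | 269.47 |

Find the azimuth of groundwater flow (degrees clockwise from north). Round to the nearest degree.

Three-point gradient (reference BH-01): Δ to BH-02 = (-185, 110, -0.30), Δ to BH-03 = (-435, 170, -1.06).
∂h/∂x = +0.004000, ∂h/∂y = +0.004000 (det = 16400).
Flow direction (−∇h) has components (-0.004000 E, -0.004000 N).
Azimuth = atan2(E, N) = atan2(-0.004000, -0.004000) = 225.0° ≈ 225°.

225°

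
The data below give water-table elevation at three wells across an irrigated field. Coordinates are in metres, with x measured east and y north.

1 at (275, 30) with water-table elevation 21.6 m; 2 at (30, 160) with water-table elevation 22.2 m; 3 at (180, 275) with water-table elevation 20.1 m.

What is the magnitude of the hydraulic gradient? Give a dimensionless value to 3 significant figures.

Taking 1 as reference: 2−1 = (-245, 130, +0.6); 3−1 = (-95, 245, -1.5).
Solve a·Δx + b·Δy = Δh: det = (-245)·245 − (-95)·130 = -47675.
∂h/∂x = [(+0.6)·245 − (-1.5)·130] / -47675 = -0.007174
∂h/∂y = [(-245)·(-1.5) − (-95)·(+0.6)] / -47675 = -0.008904
|∇h| = √(-0.007174² + -0.008904²) = 0.01143

0.0114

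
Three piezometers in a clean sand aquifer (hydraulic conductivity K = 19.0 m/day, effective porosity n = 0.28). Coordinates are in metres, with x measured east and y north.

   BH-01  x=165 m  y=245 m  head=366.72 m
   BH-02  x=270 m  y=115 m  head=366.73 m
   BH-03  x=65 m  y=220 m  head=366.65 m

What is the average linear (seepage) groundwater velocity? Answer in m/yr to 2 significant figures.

Three-point gradient (reference BH-01): Δ to BH-02 = (105, -130, +0.01), Δ to BH-03 = (-100, -25, -0.07).
∂h/∂x = +0.0005984, ∂h/∂y = +0.0004064 (det = -15625).
|∇h| = √(0.0005984² + 0.0004064²) = 0.0007234
Seepage velocity v = K·i/n = 19.0 × 0.0007234 / 0.28 = 0.04909 m/day = 17.93 m/yr.

18 m/yr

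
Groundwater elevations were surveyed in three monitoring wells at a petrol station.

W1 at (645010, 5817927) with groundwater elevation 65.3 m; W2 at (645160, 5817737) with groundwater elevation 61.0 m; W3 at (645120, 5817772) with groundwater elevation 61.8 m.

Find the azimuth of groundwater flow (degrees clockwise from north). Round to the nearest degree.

Taking W1 as reference: W2−W1 = (150, -190, -4.3); W3−W1 = (110, -155, -3.5).
Determinant of the coordinate differences = 150·(-155) − 110·(-190) = -2350.
∂h/∂x = [(-4.3)·(-155) − (-3.5)·(-190)] / -2350 = -0.0006383
∂h/∂y = [150·(-3.5) − 110·(-4.3)] / -2350 = +0.02213
Flow direction (−∇h) has components (+0.0006383 E, -0.02213 N).
Azimuth = atan2(E, N) = atan2(+0.0006383, -0.02213) = 178.3° ≈ 178°.

178°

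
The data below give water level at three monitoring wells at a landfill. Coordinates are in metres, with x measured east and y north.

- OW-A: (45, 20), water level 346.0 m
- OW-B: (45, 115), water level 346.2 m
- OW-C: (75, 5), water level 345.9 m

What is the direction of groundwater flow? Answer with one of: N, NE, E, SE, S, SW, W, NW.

SE

Differences from OW-A: to OW-B (Δx, Δy, Δh) = (0, 95, +0.2); to OW-C = (30, -15, -0.1).
Determinant of the coordinate differences = 0·(-15) − 30·95 = -2850.
∂h/∂x = [(+0.2)·(-15) − (-0.1)·95] / -2850 = -0.002281
∂h/∂y = [0·(-0.1) − 30·(+0.2)] / -2850 = +0.002105
Flow = −∇h = (+0.002281 east, -0.002105 north), which points southeast.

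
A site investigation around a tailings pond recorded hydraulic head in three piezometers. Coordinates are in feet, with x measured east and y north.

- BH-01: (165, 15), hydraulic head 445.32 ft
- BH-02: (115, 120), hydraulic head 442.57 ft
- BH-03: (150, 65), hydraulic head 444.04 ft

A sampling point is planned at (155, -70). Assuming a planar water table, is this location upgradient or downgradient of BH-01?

Differences from BH-01: to BH-02 (Δx, Δy, Δh) = (-50, 105, -2.75); to BH-03 = (-15, 50, -1.28).
Solve a·Δx + b·Δy = Δh: det = (-50)·50 − (-15)·105 = -925.
∂h/∂x = [(-2.75)·50 − (-1.28)·105] / -925 = +0.003351
∂h/∂y = [(-50)·(-1.28) − (-15)·(-2.75)] / -925 = -0.02459
Head at (155, -70) = 445.32 + (+0.003351)·(-10) + (-0.02459)·(-85) = 447.38 ft.
That is higher than the 445.32 ft at BH-01, so the point is upgradient.

upgradient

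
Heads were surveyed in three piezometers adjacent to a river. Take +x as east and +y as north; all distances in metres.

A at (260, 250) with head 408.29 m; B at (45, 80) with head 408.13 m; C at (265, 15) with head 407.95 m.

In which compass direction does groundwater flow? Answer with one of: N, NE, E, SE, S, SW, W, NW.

S

Differences from A: to B (Δx, Δy, Δh) = (-215, -170, -0.16); to C = (5, -235, -0.34).
Solve a·Δx + b·Δy = Δh: det = (-215)·(-235) − 5·(-170) = 51375.
∂h/∂x = [(-0.16)·(-235) − (-0.34)·(-170)] / 51375 = -0.0003932
∂h/∂y = [(-215)·(-0.34) − 5·(-0.16)] / 51375 = +0.001438
Flow = −∇h = (+0.0003932 east, -0.001438 north), which points south.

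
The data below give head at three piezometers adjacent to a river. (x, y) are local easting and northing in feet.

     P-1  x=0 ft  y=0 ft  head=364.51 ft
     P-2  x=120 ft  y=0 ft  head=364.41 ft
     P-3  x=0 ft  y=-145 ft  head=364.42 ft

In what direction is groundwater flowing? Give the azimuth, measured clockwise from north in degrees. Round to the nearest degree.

127°

∂h/∂x = (364.41 − 364.51) / (120 − 0) = -0.0008333
∂h/∂y = (364.42 − 364.51) / (-145 − 0) = +0.0006207
Flow direction (−∇h) has components (+0.0008333 E, -0.0006207 N).
Azimuth = atan2(E, N) = atan2(+0.0008333, -0.0006207) = 126.7° ≈ 127°.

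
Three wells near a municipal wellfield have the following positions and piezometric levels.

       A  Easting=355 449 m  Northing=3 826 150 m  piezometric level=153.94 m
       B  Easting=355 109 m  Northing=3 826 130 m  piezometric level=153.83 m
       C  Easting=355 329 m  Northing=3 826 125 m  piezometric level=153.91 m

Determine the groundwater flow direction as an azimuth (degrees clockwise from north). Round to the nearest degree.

324°

With h = a·x + b·y + c and A as origin, the differences give:
  (-340)·a + (-20)·b = -0.11
  (-120)·a + (-25)·b = -0.03
Eliminate b (×(-25) and ×(-20), subtract): 6100·a = 2.150 → a = ∂h/∂x = +0.0003525
Back-substitute: b = ∂h/∂y = -0.0004918.
Flow direction (−∇h) has components (-0.0003525 E, +0.0004918 N).
Azimuth = atan2(E, N) = atan2(-0.0003525, +0.0004918) = 324.4° ≈ 324°.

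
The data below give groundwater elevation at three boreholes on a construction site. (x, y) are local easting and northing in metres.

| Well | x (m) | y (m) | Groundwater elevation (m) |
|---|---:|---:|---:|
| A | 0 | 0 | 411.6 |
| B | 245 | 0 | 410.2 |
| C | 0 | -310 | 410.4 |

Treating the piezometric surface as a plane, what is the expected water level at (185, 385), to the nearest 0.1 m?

412.0 m

∂h/∂x = (410.2 − 411.6) / (245 − 0) = -0.005714
∂h/∂y = (410.4 − 411.6) / (-310 − 0) = +0.003871
h(185, 385) = 411.6 + (-0.005714)·(185) + (+0.003871)·(385) = 411.6 -1.057 +1.490 = 412.033 m.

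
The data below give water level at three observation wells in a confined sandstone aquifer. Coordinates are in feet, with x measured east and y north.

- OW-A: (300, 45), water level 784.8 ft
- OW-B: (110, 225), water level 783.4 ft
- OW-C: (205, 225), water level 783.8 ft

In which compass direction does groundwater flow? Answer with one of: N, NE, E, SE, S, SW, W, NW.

Differences from OW-A: to OW-B (Δx, Δy, Δh) = (-190, 180, -1.4); to OW-C = (-95, 180, -1.0).
Solve a·Δx + b·Δy = Δh: det = (-190)·180 − (-95)·180 = -17100.
∂h/∂x = [(-1.4)·180 − (-1.0)·180] / -17100 = +0.004211
∂h/∂y = [(-190)·(-1.0) − (-95)·(-1.4)] / -17100 = -0.003333
Flow = −∇h = (-0.004211 east, +0.003333 north), which points northwest.

NW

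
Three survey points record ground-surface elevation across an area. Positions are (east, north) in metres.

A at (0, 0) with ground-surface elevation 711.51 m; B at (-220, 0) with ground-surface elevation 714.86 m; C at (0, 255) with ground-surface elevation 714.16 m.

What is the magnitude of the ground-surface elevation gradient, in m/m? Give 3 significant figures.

0.0184 m/m

∂z/∂x = (714.86 − 711.51) / (-220 − 0) = -0.01523
∂z/∂y = (714.16 − 711.51) / (255 − 0) = +0.01039
|∇f| = √(-0.01523² + 0.01039²) = 0.01844 m/m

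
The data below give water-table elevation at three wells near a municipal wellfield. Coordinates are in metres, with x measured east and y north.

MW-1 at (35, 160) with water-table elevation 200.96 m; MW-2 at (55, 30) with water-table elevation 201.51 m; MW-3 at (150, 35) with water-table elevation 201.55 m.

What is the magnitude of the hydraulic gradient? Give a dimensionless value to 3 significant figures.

0.00418

Differences from MW-1: to MW-2 (Δx, Δy, Δh) = (20, -130, +0.55); to MW-3 = (115, -125, +0.59).
Determinant of the coordinate differences = 20·(-125) − 115·(-130) = 12450.
∂h/∂x = [(+0.55)·(-125) − (+0.59)·(-130)] / 12450 = +0.0006386
∂h/∂y = [20·(+0.59) − 115·(+0.55)] / 12450 = -0.004133
|∇h| = √(0.0006386² + -0.004133²) = 0.004182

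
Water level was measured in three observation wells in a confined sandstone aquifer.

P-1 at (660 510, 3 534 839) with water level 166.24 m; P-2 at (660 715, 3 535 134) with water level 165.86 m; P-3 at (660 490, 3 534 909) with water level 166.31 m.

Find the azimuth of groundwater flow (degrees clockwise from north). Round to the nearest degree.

098°

With h = a·x + b·y + c and P-1 as origin, the differences give:
  205·a + 295·b = -0.38
  (-20)·a + 70·b = +0.07
Eliminate b (×70 and ×295, subtract): 20250·a = -47.250 → a = ∂h/∂x = -0.002333
Back-substitute: b = ∂h/∂y = +0.0003333.
Flow direction (−∇h) has components (+0.002333 E, -0.0003333 N).
Azimuth = atan2(E, N) = atan2(+0.002333, -0.0003333) = 98.1° ≈ 098°.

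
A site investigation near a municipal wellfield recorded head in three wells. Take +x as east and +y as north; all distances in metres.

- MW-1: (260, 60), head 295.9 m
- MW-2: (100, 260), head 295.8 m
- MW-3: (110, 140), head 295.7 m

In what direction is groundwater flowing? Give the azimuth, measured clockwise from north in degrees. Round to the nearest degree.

Three-point gradient (reference MW-1): Δ to MW-2 = (-160, 200, -0.1), Δ to MW-3 = (-150, 80, -0.2).
∂h/∂x = +0.001860, ∂h/∂y = +0.0009884 (det = 17200).
Flow direction (−∇h) has components (-0.001860 E, -0.0009884 N).
Azimuth = atan2(E, N) = atan2(-0.001860, -0.0009884) = 242.0° ≈ 242°.

242°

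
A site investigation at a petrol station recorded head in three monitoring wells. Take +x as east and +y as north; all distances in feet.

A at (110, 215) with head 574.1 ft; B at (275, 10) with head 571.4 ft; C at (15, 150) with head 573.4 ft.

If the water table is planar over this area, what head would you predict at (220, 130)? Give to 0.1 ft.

Differences from A: to B (Δx, Δy, Δh) = (165, -205, -2.7); to C = (-95, -65, -0.7).
Solve a·Δx + b·Δy = Δh: det = 165·(-65) − (-95)·(-205) = -30200.
∂h/∂x = [(-2.7)·(-65) − (-0.7)·(-205)] / -30200 = -0.001060
∂h/∂y = [165·(-0.7) − (-95)·(-2.7)] / -30200 = +0.01232
h(220, 130) = 574.1 + (-0.001060)·(110) + (+0.01232)·(-85) = 574.1 -0.117 -1.047 = 572.936 ft.

572.9 ft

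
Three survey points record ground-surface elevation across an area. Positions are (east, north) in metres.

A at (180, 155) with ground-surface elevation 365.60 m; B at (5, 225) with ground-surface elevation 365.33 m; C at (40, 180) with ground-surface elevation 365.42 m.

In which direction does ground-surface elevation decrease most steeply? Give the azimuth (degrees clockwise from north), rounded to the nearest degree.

With z = a·x + b·y + c and A as origin, the differences give:
  (-175)·a + 70·b = -0.27
  (-140)·a + 25·b = -0.18
Eliminate b (×25 and ×70, subtract): 5425·a = 5.850 → a = ∂z/∂x = +0.001078
Back-substitute: b = ∂z/∂y = -0.001161.
Steepest decrease is along −∇f: components (-0.001078 E, +0.001161 N).
Azimuth = atan2(-0.001078, +0.001161) = 317.1° ≈ 317°.

317°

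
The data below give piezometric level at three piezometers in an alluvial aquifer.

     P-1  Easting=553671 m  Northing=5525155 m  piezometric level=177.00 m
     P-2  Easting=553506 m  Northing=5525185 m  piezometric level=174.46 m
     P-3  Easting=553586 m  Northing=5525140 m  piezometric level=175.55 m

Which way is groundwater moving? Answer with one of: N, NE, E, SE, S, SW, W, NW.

W

Differences from P-1: to P-2 (Δx, Δy, Δh) = (-165, 30, -2.54); to P-3 = (-85, -15, -1.45).
Solve a·Δx + b·Δy = Δh: det = (-165)·(-15) − (-85)·30 = 5025.
∂h/∂x = [(-2.54)·(-15) − (-1.45)·30] / 5025 = +0.01624
∂h/∂y = [(-165)·(-1.45) − (-85)·(-2.54)] / 5025 = +0.004647
Flow = −∇h = (-0.01624 east, -0.004647 north), which points west.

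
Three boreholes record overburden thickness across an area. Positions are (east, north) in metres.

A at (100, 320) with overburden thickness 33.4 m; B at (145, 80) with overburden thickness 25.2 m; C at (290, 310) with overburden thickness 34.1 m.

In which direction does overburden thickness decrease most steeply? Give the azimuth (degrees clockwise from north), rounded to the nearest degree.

189°

With d = a·x + b·y + c and A as origin, the differences give:
  45·a + (-240)·b = -8.2
  190·a + (-10)·b = +0.7
Eliminate b (×(-10) and ×(-240), subtract): 45150·a = 250.00 → a = ∂d/∂x = +0.005537
Back-substitute: b = ∂d/∂y = +0.03520.
Steepest decrease is along −∇f: components (-0.005537 E, -0.03520 N).
Azimuth = atan2(-0.005537, -0.03520) = 188.9° ≈ 189°.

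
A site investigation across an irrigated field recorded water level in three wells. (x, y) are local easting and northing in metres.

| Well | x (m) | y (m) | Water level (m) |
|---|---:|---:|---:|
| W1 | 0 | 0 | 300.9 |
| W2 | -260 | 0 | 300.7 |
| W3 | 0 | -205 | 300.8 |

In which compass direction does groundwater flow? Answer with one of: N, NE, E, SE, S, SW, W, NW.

SW

∂h/∂x = (300.7 − 300.9) / (-260 − 0) = +0.0007692
∂h/∂y = (300.8 − 300.9) / (-205 − 0) = +0.0004878
Flow = −∇h = (-0.0007692 east, -0.0004878 north), which points southwest.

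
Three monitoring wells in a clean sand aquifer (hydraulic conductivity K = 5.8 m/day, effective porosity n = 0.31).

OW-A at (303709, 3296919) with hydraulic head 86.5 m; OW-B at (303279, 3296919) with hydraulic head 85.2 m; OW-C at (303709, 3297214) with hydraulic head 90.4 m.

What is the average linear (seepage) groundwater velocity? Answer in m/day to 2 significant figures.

0.25 m/day

∂h/∂x = (85.2 − 86.5) / (303279 − 303709) = +0.003023
∂h/∂y = (90.4 − 86.5) / (3297214 − 3296919) = +0.01322
|∇h| = √(0.003023² + 0.01322²) = 0.01356
Seepage velocity v = K·i/n = 5.8 × 0.01356 / 0.31 = 0.2537 m/day.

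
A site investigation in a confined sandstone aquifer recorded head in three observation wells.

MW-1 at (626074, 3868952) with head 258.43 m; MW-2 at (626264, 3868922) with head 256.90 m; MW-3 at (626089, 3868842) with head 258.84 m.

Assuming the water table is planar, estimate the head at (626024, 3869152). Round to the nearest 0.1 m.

With h = a·x + b·y + c and MW-1 as origin, the differences give:
  190·a + (-30)·b = -1.53
  15·a + (-110)·b = +0.41
Eliminate b (×(-110) and ×(-30), subtract): -20450·a = 180.600 → a = ∂h/∂x = -0.008831
Back-substitute: b = ∂h/∂y = -0.004932.
h(626024, 3869152) = 258.43 + (-0.008831)·(-50) + (-0.004932)·(200) = 258.43 +0.442 -0.986 = 257.885 m.

257.9 m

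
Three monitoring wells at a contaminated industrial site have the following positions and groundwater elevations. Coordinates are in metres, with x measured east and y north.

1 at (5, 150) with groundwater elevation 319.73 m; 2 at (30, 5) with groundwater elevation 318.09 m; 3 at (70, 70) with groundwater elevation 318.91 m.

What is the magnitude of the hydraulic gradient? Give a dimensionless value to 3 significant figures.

0.0117

Three-point gradient (reference 1): Δ to 2 = (25, -145, -1.64), Δ to 3 = (65, -80, -0.82).
∂h/∂x = +0.001657, ∂h/∂y = +0.01160 (det = 7425).
|∇h| = √(0.001657² + 0.01160²) = 0.01172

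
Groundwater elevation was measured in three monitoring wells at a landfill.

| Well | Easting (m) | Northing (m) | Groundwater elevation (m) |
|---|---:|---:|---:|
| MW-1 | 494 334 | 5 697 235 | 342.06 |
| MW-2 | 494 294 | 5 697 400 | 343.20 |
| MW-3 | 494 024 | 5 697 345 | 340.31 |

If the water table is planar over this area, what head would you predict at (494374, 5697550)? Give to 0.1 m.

345.3 m

Differences from MW-1: to MW-2 (Δx, Δy, Δh) = (-40, 165, +1.14); to MW-3 = (-310, 110, -1.75).
Determinant of the coordinate differences = (-40)·110 − (-310)·165 = 46750.
∂h/∂x = [(+1.14)·110 − (-1.75)·165] / 46750 = +0.008859
∂h/∂y = [(-40)·(-1.75) − (-310)·(+1.14)] / 46750 = +0.009057
h(494374, 5697550) = 342.06 + (+0.008859)·(40) + (+0.009057)·(315) = 342.06 +0.354 +2.853 = 345.267 m.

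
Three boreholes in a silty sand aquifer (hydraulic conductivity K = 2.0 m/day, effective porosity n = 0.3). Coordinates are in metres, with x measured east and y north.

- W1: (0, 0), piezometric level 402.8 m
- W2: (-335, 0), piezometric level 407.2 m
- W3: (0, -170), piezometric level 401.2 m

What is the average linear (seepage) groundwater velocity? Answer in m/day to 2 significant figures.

0.11 m/day

∂h/∂x = (407.2 − 402.8) / (-335 − 0) = -0.01313
∂h/∂y = (401.2 − 402.8) / (-170 − 0) = +0.009412
|∇h| = √(-0.01313² + 0.009412²) = 0.01615
Seepage velocity v = K·i/n = 2.0 × 0.01615 / 0.3 = 0.1077 m/day.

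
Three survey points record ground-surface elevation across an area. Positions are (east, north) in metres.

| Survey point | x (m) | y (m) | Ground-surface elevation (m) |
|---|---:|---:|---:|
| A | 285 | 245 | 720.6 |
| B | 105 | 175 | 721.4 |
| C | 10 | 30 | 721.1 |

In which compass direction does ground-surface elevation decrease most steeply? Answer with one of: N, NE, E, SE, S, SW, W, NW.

SE

Taking A as reference: B−A = (-180, -70, +0.8); C−A = (-275, -215, +0.5).
Solve a·Δx + b·Δy = Δz: det = (-180)·(-215) − (-275)·(-70) = 19450.
∂z/∂x = [(+0.8)·(-215) − (+0.5)·(-70)] / 19450 = -0.007044
∂z/∂y = [(-180)·(+0.5) − (-275)·(+0.8)] / 19450 = +0.006684
Steepest decrease is along −∇f = (+0.007044 E, -0.006684 N) → southeast.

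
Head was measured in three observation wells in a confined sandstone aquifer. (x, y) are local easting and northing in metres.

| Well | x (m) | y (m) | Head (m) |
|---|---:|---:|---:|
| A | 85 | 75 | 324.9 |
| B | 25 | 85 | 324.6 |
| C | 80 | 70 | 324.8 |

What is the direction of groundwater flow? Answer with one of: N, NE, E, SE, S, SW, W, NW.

Taking A as reference: B−A = (-60, 10, -0.3); C−A = (-5, -5, -0.1).
Solve a·Δx + b·Δy = Δh: det = (-60)·(-5) − (-5)·10 = 350.
∂h/∂x = [(-0.3)·(-5) − (-0.1)·10] / 350 = +0.007143
∂h/∂y = [(-60)·(-0.1) − (-5)·(-0.3)] / 350 = +0.01286
Flow = −∇h = (-0.007143 east, -0.01286 north), which points southwest.

SW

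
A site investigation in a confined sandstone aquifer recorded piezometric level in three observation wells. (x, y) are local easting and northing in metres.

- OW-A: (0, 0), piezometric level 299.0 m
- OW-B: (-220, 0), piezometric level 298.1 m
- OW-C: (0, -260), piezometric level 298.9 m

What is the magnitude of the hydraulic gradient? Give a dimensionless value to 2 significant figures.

∂h/∂x = (298.1 − 299.0) / (-220 − 0) = +0.004091
∂h/∂y = (298.9 − 299.0) / (-260 − 0) = +0.0003846
|∇h| = √(0.004091² + 0.0003846²) = 0.004109

0.0041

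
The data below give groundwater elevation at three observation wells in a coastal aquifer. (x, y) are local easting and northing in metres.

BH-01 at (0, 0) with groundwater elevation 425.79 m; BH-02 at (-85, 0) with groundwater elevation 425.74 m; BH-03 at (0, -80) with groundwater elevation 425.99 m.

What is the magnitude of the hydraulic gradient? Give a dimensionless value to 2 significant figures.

0.0026

∂h/∂x = (425.74 − 425.79) / (-85 − 0) = +0.0005882
∂h/∂y = (425.99 − 425.79) / (-80 − 0) = -0.002500
|∇h| = √(0.0005882² + -0.002500²) = 0.002568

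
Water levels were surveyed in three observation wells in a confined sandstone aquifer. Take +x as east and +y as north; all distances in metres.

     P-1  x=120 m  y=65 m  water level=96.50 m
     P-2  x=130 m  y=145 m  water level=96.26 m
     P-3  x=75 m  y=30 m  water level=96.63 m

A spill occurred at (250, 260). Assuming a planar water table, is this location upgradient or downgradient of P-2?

With h = a·x + b·y + c and P-1 as origin, the differences give:
  10·a + 80·b = -0.24
  (-45)·a + (-35)·b = +0.13
Eliminate b (×(-35) and ×80, subtract): 3250·a = -2.000 → a = ∂h/∂x = -0.0006154
Back-substitute: b = ∂h/∂y = -0.002923.
Head at (250, 260) = 96.50 + (-0.0006154)·(130) + (-0.002923)·(195) = 95.85 m.
That is lower than the 96.26 m at P-2, so the point is downgradient.

downgradient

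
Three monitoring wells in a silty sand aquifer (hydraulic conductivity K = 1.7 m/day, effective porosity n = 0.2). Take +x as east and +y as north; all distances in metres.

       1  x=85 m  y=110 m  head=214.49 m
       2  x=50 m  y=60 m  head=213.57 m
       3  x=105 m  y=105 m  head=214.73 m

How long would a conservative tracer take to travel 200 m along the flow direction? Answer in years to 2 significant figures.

Differences from 1: to 2 (Δx, Δy, Δh) = (-35, -50, -0.92); to 3 = (20, -5, +0.24).
Determinant of the coordinate differences = (-35)·(-5) − 20·(-50) = 1175.
∂h/∂x = [(-0.92)·(-5) − (+0.24)·(-50)] / 1175 = +0.01413
∂h/∂y = [(-35)·(+0.24) − 20·(-0.92)] / 1175 = +0.008511
|∇h| = √(0.01413² + 0.008511²) = 0.0165
Seepage velocity v = K·i/n = 1.7 × 0.0165 / 0.2 = 0.1403 m/day.
t = 200 / 0.1403 = 1426 days = 3.9 years.

3.9 years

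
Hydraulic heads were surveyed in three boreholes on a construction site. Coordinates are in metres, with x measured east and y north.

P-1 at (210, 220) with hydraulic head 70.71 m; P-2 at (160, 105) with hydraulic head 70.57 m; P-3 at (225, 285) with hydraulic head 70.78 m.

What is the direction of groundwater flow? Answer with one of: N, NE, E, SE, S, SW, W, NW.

SW

Taking P-1 as reference: P-2−P-1 = (-50, -115, -0.14); P-3−P-1 = (15, 65, +0.07).
Solve a·Δx + b·Δy = Δh: det = (-50)·65 − 15·(-115) = -1525.
∂h/∂x = [(-0.14)·65 − (+0.07)·(-115)] / -1525 = +0.0006885
∂h/∂y = [(-50)·(+0.07) − 15·(-0.14)] / -1525 = +0.0009180
Flow = −∇h = (-0.0006885 east, -0.0009180 north), which points southwest.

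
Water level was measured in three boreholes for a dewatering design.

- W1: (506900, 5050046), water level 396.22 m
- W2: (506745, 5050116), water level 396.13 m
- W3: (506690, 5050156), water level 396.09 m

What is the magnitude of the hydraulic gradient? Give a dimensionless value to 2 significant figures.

0.00063

Taking W1 as reference: W2−W1 = (-155, 70, -0.09); W3−W1 = (-210, 110, -0.13).
Solve a·Δx + b·Δy = Δh: det = (-155)·110 − (-210)·70 = -2350.
∂h/∂x = [(-0.09)·110 − (-0.13)·70] / -2350 = +0.0003404
∂h/∂y = [(-155)·(-0.13) − (-210)·(-0.09)] / -2350 = -0.0005319
|∇h| = √(0.0003404² + -0.0005319²) = 0.0006315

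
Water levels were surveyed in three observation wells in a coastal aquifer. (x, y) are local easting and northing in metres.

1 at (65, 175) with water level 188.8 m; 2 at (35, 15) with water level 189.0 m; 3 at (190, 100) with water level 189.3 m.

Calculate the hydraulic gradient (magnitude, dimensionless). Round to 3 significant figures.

With h = a·x + b·y + c and 1 as origin, the differences give:
  (-30)·a + (-160)·b = +0.2
  125·a + (-75)·b = +0.5
Eliminate b (×(-75) and ×(-160), subtract): 22250·a = 65.00 → a = ∂h/∂x = +0.002921
Back-substitute: b = ∂h/∂y = -0.001798.
|∇h| = √(0.002921² + -0.001798²) = 0.00343

0.00343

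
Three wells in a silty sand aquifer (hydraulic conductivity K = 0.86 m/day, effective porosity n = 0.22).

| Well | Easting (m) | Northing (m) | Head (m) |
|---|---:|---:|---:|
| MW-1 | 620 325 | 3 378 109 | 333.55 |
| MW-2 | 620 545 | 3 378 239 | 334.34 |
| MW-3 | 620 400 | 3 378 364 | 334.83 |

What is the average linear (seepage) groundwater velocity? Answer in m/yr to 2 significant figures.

Differences from MW-1: to MW-2 (Δx, Δy, Δh) = (220, 130, +0.79); to MW-3 = (75, 255, +1.28).
Determinant of the coordinate differences = 220·255 − 75·130 = 46350.
∂h/∂x = [(+0.79)·255 − (+1.28)·130] / 46350 = +0.0007562
∂h/∂y = [220·(+1.28) − 75·(+0.79)] / 46350 = +0.004797
|∇h| = √(0.0007562² + 0.004797²) = 0.004856
Seepage velocity v = K·i/n = 0.86 × 0.004856 / 0.22 = 0.01898 m/day = 6.932 m/yr.

6.9 m/yr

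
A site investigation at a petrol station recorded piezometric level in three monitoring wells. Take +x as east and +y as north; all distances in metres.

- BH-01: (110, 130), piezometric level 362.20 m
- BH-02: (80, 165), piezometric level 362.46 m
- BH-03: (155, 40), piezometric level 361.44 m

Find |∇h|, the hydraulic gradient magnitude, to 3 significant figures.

0.0103

With h = a·x + b·y + c and BH-01 as origin, the differences give:
  (-30)·a + 35·b = +0.26
  45·a + (-90)·b = -0.76
Eliminate b (×(-90) and ×35, subtract): 1125·a = 3.200 → a = ∂h/∂x = +0.002844
Back-substitute: b = ∂h/∂y = +0.009867.
|∇h| = √(0.002844² + 0.009867²) = 0.01027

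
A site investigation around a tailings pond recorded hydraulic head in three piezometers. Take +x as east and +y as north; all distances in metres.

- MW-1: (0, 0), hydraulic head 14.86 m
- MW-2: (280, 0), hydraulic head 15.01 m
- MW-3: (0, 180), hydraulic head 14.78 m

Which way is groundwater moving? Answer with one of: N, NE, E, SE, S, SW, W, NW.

∂h/∂x = (15.01 − 14.86) / (280 − 0) = +0.0005357
∂h/∂y = (14.78 − 14.86) / (180 − 0) = -0.0004444
Flow = −∇h = (-0.0005357 east, +0.0004444 north), which points northwest.

NW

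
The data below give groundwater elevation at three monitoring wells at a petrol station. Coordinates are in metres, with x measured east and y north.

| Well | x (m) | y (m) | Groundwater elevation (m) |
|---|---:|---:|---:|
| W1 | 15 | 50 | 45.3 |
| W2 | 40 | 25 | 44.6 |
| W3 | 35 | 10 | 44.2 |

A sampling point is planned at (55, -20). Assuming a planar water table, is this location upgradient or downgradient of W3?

Differences from W1: to W2 (Δx, Δy, Δh) = (25, -25, -0.7); to W3 = (20, -40, -1.1).
Determinant of the coordinate differences = 25·(-40) − 20·(-25) = -500.
∂h/∂x = [(-0.7)·(-40) − (-1.1)·(-25)] / -500 = -0.0010000
∂h/∂y = [25·(-1.1) − 20·(-0.7)] / -500 = +0.02700
Head at (55, -20) = 45.3 + (-0.0010000)·(40) + (+0.02700)·(-70) = 43.37 m.
That is lower than the 44.2 m at W3, so the point is downgradient.

downgradient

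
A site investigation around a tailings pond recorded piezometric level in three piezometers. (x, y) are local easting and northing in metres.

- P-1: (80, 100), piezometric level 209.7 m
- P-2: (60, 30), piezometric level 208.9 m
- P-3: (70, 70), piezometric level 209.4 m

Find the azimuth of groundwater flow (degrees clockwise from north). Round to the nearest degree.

124°

Three-point gradient (reference P-1): Δ to P-2 = (-20, -70, -0.8), Δ to P-3 = (-10, -30, -0.3).
∂h/∂x = -0.03000, ∂h/∂y = +0.02000 (det = -100).
Flow direction (−∇h) has components (+0.03000 E, -0.02000 N).
Azimuth = atan2(E, N) = atan2(+0.03000, -0.02000) = 123.7° ≈ 124°.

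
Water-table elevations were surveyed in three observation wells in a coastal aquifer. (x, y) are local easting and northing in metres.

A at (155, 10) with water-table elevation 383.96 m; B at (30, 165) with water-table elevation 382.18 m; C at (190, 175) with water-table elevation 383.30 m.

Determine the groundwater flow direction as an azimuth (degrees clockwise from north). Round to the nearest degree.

Taking A as reference: B−A = (-125, 155, -1.78); C−A = (35, 165, -0.66).
Solve a·Δx + b·Δy = Δh: det = (-125)·165 − 35·155 = -26050.
∂h/∂x = [(-1.78)·165 − (-0.66)·155] / -26050 = +0.007347
∂h/∂y = [(-125)·(-0.66) − 35·(-1.78)] / -26050 = -0.005559
Flow direction (−∇h) has components (-0.007347 E, +0.005559 N).
Azimuth = atan2(E, N) = atan2(-0.007347, +0.005559) = 307.1° ≈ 307°.

307°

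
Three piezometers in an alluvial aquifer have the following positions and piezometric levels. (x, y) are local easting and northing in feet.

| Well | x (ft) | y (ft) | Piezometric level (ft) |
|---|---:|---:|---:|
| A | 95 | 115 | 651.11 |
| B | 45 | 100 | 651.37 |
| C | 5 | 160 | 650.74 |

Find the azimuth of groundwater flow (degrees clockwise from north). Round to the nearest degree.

008°

With h = a·x + b·y + c and A as origin, the differences give:
  (-50)·a + (-15)·b = +0.26
  (-90)·a + 45·b = -0.37
Eliminate b (×45 and ×(-15), subtract): -3600·a = 6.150 → a = ∂h/∂x = -0.001708
Back-substitute: b = ∂h/∂y = -0.01164.
Flow direction (−∇h) has components (+0.001708 E, +0.01164 N).
Azimuth = atan2(E, N) = atan2(+0.001708, +0.01164) = 8.4° ≈ 008°.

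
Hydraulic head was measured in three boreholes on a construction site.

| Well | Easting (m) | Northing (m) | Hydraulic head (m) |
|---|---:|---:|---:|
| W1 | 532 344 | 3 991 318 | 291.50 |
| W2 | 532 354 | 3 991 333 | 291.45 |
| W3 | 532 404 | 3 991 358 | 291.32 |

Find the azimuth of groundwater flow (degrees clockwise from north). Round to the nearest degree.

With h = a·x + b·y + c and W1 as origin, the differences give:
  10·a + 15·b = -0.05
  60·a + 40·b = -0.18
Eliminate b (×40 and ×15, subtract): -500·a = 0.700 → a = ∂h/∂x = -0.001400
Back-substitute: b = ∂h/∂y = -0.002400.
Flow direction (−∇h) has components (+0.001400 E, +0.002400 N).
Azimuth = atan2(E, N) = atan2(+0.001400, +0.002400) = 30.3° ≈ 030°.

030°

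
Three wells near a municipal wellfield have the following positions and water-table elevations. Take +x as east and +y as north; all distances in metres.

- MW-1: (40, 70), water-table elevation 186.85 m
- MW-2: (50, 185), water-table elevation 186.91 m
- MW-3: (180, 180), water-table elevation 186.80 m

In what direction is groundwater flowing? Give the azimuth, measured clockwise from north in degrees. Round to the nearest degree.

126°

Taking MW-1 as reference: MW-2−MW-1 = (10, 115, +0.06); MW-3−MW-1 = (140, 110, -0.05).
Determinant of the coordinate differences = 10·110 − 140·115 = -15000.
∂h/∂x = [(+0.06)·110 − (-0.05)·115] / -15000 = -0.0008233
∂h/∂y = [10·(-0.05) − 140·(+0.06)] / -15000 = +0.0005933
Flow direction (−∇h) has components (+0.0008233 E, -0.0005933 N).
Azimuth = atan2(E, N) = atan2(+0.0008233, -0.0005933) = 125.8° ≈ 126°.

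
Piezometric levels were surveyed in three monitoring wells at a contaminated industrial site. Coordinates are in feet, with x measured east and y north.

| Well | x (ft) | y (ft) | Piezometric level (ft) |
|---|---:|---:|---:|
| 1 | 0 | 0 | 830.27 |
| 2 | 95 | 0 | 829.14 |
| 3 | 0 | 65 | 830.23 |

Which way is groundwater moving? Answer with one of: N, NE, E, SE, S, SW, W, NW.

∂h/∂x = (829.14 − 830.27) / (95 − 0) = -0.01189
∂h/∂y = (830.23 − 830.27) / (65 − 0) = -0.0006154
Flow = −∇h = (+0.01189 east, +0.0006154 north), which points east.

E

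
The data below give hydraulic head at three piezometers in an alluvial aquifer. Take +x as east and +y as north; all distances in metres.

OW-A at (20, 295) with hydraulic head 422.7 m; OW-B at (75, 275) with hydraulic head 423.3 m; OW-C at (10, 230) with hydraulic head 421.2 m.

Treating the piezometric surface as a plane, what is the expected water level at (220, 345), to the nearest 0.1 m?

Taking OW-A as reference: OW-B−OW-A = (55, -20, +0.6); OW-C−OW-A = (-10, -65, -1.5).
Solve a·Δx + b·Δy = Δh: det = 55·(-65) − (-10)·(-20) = -3775.
∂h/∂x = [(+0.6)·(-65) − (-1.5)·(-20)] / -3775 = +0.01828
∂h/∂y = [55·(-1.5) − (-10)·(+0.6)] / -3775 = +0.02026
h(220, 345) = 422.7 + (+0.01828)·(200) + (+0.02026)·(50) = 422.7 +3.656 +1.013 = 427.369 m.

427.4 m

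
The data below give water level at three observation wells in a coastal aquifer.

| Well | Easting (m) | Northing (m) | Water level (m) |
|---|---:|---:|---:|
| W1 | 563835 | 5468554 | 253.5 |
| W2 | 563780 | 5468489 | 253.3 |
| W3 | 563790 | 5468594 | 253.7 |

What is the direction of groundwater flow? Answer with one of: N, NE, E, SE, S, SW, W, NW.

S

With h = a·x + b·y + c and W1 as origin, the differences give:
  (-55)·a + (-65)·b = -0.2
  (-45)·a + 40·b = +0.2
Eliminate b (×40 and ×(-65), subtract): -5125·a = 5.00 → a = ∂h/∂x = -0.0009756
Back-substitute: b = ∂h/∂y = +0.003902.
Flow = −∇h = (+0.0009756 east, -0.003902 north), which points south.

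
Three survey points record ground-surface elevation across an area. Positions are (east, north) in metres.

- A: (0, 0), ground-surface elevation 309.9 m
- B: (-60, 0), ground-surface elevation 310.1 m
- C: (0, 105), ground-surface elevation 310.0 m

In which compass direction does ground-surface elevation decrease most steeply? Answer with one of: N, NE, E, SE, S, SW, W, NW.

∂z/∂x = (310.1 − 309.9) / (-60 − 0) = -0.003333
∂z/∂y = (310.0 − 309.9) / (105 − 0) = +0.0009524
Steepest decrease is along −∇f = (+0.003333 E, -0.0009524 N) → east.

E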